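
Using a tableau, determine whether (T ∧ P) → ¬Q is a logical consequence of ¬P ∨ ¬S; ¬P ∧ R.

Initial set: {(¬P ∨ ¬S); (¬P ∧ R); ¬((T ∧ P) → ¬Q)}.
(¬P ∧ R): α-rule — add ¬P, R.
¬((T ∧ P) → ¬Q): α-rule — add (T ∧ P), ¬¬Q.
(T ∧ P): α-rule — add T, P.
× closes — contains both P and ¬P.
All 1 branch closes.
Every branch closed, so the premises entail the conclusion.

Yes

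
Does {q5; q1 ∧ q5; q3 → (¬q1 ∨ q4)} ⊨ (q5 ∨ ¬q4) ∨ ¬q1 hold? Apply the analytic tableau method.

Yes

Initial set: {q5; (q1 ∧ q5); (q3 → (¬q1 ∨ q4)); ¬((q5 ∨ ¬q4) ∨ ¬q1)}.
(q1 ∧ q5): α-rule — add q1, q5.
¬((q5 ∨ ¬q4) ∨ ¬q1): α-rule — add ¬(q5 ∨ ¬q4), ¬¬q1.
¬(q5 ∨ ¬q4): α-rule — add ¬q5, ¬¬q4.
× closes — contains both q5 and ¬q5.
All 1 branch closes.
Every branch closed, so the premises entail the conclusion.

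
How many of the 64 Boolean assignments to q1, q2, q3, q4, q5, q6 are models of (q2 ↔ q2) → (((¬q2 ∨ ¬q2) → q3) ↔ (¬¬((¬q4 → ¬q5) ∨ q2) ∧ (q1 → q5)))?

Initial set: {((q2 ↔ q2) → (((¬q2 ∨ ¬q2) → q3) ↔ (¬¬((¬q4 → ¬q5) ∨ q2) ∧ (q1 → q5))))}.
((q2 ↔ q2) → (((¬q2 ∨ ¬q2) → q3) ↔ (¬¬((¬q4 → ¬q5) ∨ q2) ∧ (q1 → q5)))): β-rule — branch into ¬(q2 ↔ q2)  //  (((¬q2 ∨ ¬q2) → q3) ↔ (¬¬((¬q4 → ¬q5) ∨ q2) ∧ (q1 → q5))).
  branch 1 (add ¬(q2 ↔ q2)):
    ¬(q2 ↔ q2): β-rule — branch into q2, ¬q2  //  ¬q2, q2.
      branch 1.1 (add q2, ¬q2):
        × closes — contains both q2 and ¬q2.
      branch 1.2 (add ¬q2, q2):
        × closes — contains both q2 and ¬q2.
  branch 2 (add (((¬q2 ∨ ¬q2) → q3) ↔ (¬¬((¬q4 → ¬q5) ∨ q2) ∧ (q1 → q5)))):
    (((¬q2 ∨ ¬q2) → q3) ↔ (¬¬((¬q4 → ¬q5) ∨ q2) ∧ (q1 → q5))): β-rule — branch into ((¬q2 ∨ ¬q2) → q3), (¬¬((¬q4 → ¬q5) ∨ q2) ∧ (q1 → q5))  //  ¬((¬q2 ∨ ¬q2) → q3), ¬(¬¬((¬q4 → ¬q5) ∨ q2) ∧ (q1 → q5)).
      branch 2.1 (add ((¬q2 ∨ ¬q2) → q3), (¬¬((¬q4 → ¬q5) ∨ q2) ∧ (q1 → q5))):
        (¬¬((¬q4 → ¬q5) ∨ q2) ∧ (q1 → q5)): α-rule — add ¬¬((¬q4 → ¬q5) ∨ q2), (q1 → q5).
        ¬¬((¬q4 → ¬q5) ∨ q2): drop double negation, giving ((¬q4 → ¬q5) ∨ q2).
        ((¬q2 ∨ ¬q2) → q3): β-rule — branch into ¬(¬q2 ∨ ¬q2)  //  q3.
          branch 2.1.1 (add ¬(¬q2 ∨ ¬q2)):
            ¬(¬q2 ∨ ¬q2): α-rule — add ¬¬q2, ¬¬q2.
            (q1 → q5): β-rule — branch into ¬q1  //  q5.
              branch 2.1.1.1 (add ¬q1):
                ((¬q4 → ¬q5) ∨ q2): β-rule — branch into (¬q4 → ¬q5)  //  q2.
                  branch 2.1.1.1.1 (add (¬q4 → ¬q5)):
                    (¬q4 → ¬q5): β-rule — branch into ¬¬q4  //  ¬q5.
                      branch 2.1.1.1.1.1 (add ¬¬q4):
                        ○ open, literals {q1=0, q2=1, q4=1}.
                      branch 2.1.1.1.1.2 (add ¬q5):
                        ○ open, literals {q1=0, q2=1, q5=0}.
                  branch 2.1.1.1.2 (add q2):
                    ○ open, literals {q1=0, q2=1}.
              branch 2.1.1.2 (add q5):
                ((¬q4 → ¬q5) ∨ q2): β-rule — branch into (¬q4 → ¬q5)  //  q2.
                  branch 2.1.1.2.1 (add (¬q4 → ¬q5)):
                    (¬q4 → ¬q5): β-rule — branch into ¬¬q4  //  ¬q5.
                      branch 2.1.1.2.1.1 (add ¬¬q4):
                        ○ open, literals {q2=1, q4=1, q5=1}.
                      branch 2.1.1.2.1.2 (add ¬q5):
                        × closes — contains both q5 and ¬q5.
                  branch 2.1.1.2.2 (add q2):
                    ○ open, literals {q2=1, q5=1}.
          branch 2.1.2 (add q3):
            (q1 → q5): β-rule — branch into ¬q1  //  q5.
              branch 2.1.2.1 (add ¬q1):
                ((¬q4 → ¬q5) ∨ q2): β-rule — branch into (¬q4 → ¬q5)  //  q2.
                  branch 2.1.2.1.1 (add (¬q4 → ¬q5)):
                    (¬q4 → ¬q5): β-rule — branch into ¬¬q4  //  ¬q5.
                      branch 2.1.2.1.1.1 (add ¬¬q4):
                        ○ open, literals {q1=0, q3=1, q4=1}.
                      branch 2.1.2.1.1.2 (add ¬q5):
                        ○ open, literals {q1=0, q3=1, q5=0}.
                  branch 2.1.2.1.2 (add q2):
                    ○ open, literals {q1=0, q2=1, q3=1}.
              branch 2.1.2.2 (add q5):
                ((¬q4 → ¬q5) ∨ q2): β-rule — branch into (¬q4 → ¬q5)  //  q2.
                  branch 2.1.2.2.1 (add (¬q4 → ¬q5)):
                    (¬q4 → ¬q5): β-rule — branch into ¬¬q4  //  ¬q5.
                      branch 2.1.2.2.1.1 (add ¬¬q4):
                        ○ open, literals {q3=1, q4=1, q5=1}.
                      branch 2.1.2.2.1.2 (add ¬q5):
                        × closes — contains both q5 and ¬q5.
                  branch 2.1.2.2.2 (add q2):
                    ○ open, literals {q2=1, q3=1, q5=1}.
      branch 2.2 (add ¬((¬q2 ∨ ¬q2) → q3), ¬(¬¬((¬q4 → ¬q5) ∨ q2) ∧ (q1 → q5))):
        ¬((¬q2 ∨ ¬q2) → q3): α-rule — add (¬q2 ∨ ¬q2), ¬q3.
        ¬(¬¬((¬q4 → ¬q5) ∨ q2) ∧ (q1 → q5)): β-rule — branch into ¬¬¬((¬q4 → ¬q5) ∨ q2)  //  ¬(q1 → q5).
          branch 2.2.1 (add ¬¬¬((¬q4 → ¬q5) ∨ q2)):
            ¬¬¬((¬q4 → ¬q5) ∨ q2): drop double negation, giving ¬((¬q4 → ¬q5) ∨ q2).
            ¬((¬q4 → ¬q5) ∨ q2): α-rule — add ¬(¬q4 → ¬q5), ¬q2.
            ¬(¬q4 → ¬q5): α-rule — add ¬q4, ¬¬q5.
            (¬q2 ∨ ¬q2): β-rule — branch into ¬q2  //  ¬q2.
              branch 2.2.1.1 (add ¬q2):
                ○ open, literals {q2=0, q3=0, q4=0, q5=1}.
              branch 2.2.1.2 (add ¬q2):
                ○ open, literals {q2=0, q3=0, q4=0, q5=1}.
          branch 2.2.2 (add ¬(q1 → q5)):
            ¬(q1 → q5): α-rule — add q1, ¬q5.
            (¬q2 ∨ ¬q2): β-rule — branch into ¬q2  //  ¬q2.
              branch 2.2.2.1 (add ¬q2):
                ○ open, literals {q1=1, q2=0, q3=0, q5=0}.
              branch 2.2.2.2 (add ¬q2):
                ○ open, literals {q1=1, q2=0, q3=0, q5=0}.
4 branches closed, 14 open.
Each open branch fixes some atoms; the unmentioned ones are free. Counting distinct full assignments: branch {q1=0, q2=1, q4=1} (q3, q5, q6) contributes 8 new; branch {q1=0, q2=1, q5=0} (q3, q4, q6) contributes 4 new; branch {q1=0, q2=1} (q3, q4, q5, q6) contributes 4 new; branch {q2=1, q4=1, q5=1} (q1, q3, q6) contributes 4 new; branch {q2=1, q5=1} (q1, q3, q4, q6) contributes 4 new; branch {q1=0, q3=1, q4=1} (q2, q5, q6) contributes 4 new; branch {q1=0, q3=1, q5=0} (q2, q4, q6) contributes 2 new; branch {q1=0, q2=1, q3=1} (q4, q5, q6) contributes 0 new; branch {q3=1, q4=1, q5=1} (q1, q2, q6) contributes 2 new; branch {q2=1, q3=1, q5=1} (q1, q4, q6) contributes 0 new; branch {q2=0, q3=0, q4=0, q5=1} (q1, q6) contributes 4 new; branch {q2=0, q3=0, q4=0, q5=1} (q1, q6) contributes 0 new; branch {q1=1, q2=0, q3=0, q5=0} (q4, q6) contributes 4 new; branch {q1=1, q2=0, q3=0, q5=0} (q4, q6) contributes 0 new. Total: 40.

40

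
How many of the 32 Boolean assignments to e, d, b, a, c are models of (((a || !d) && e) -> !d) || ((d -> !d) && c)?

28

Initial set: {T ((((a || !d) && e) -> !d) || ((d -> !d) && c))}.
T ((((a || !d) && e) -> !d) || ((d -> !d) && c)): β-rule — branch into T (((a || !d) && e) -> !d)  //  T ((d -> !d) && c).
  branch 1 (add T (((a || !d) && e) -> !d)):
    T (((a || !d) && e) -> !d): β-rule — branch into F ((a || !d) && e)  //  T !d.
      branch 1.1 (add F ((a || !d) && e)):
        F ((a || !d) && e): β-rule — branch into F (a || !d)  //  F e.
          branch 1.1.1 (add F (a || !d)):
            F (a || !d): α-rule — add F a, F !d.
            ○ open, literals {a=false, d=true}.
          branch 1.1.2 (add F e):
            ○ open, literals {e=false}.
      branch 1.2 (add T !d):
        ○ open, literals {d=false}.
  branch 2 (add T ((d -> !d) && c)):
    T ((d -> !d) && c): α-rule — add T (d -> !d), T c.
    T (d -> !d): β-rule — branch into F d  //  T !d.
      branch 2.1 (add F d):
        ○ open, literals {c=true, d=false}.
      branch 2.2 (add T !d):
        ○ open, literals {c=true, d=false}.
0 branches closed, 5 open.
Each open branch fixes some atoms; the unmentioned ones are free. Counting distinct full assignments: branch {a=false, d=true} (e, b, c) contributes 8 new; branch {e=false} (d, b, a, c) contributes 12 new; branch {d=false} (e, b, a, c) contributes 8 new; branch {c=true, d=false} (e, b, a) contributes 0 new; branch {c=true, d=false} (e, b, a) contributes 0 new. Total: 28.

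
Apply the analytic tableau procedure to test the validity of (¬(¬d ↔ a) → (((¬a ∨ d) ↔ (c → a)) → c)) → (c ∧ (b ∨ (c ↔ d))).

Assume the negation and expand:
Initial set: {F ((¬(¬d ↔ a) → (((¬a ∨ d) ↔ (c → a)) → c)) → (c ∧ (b ∨ (c ↔ d))))}.
F ((¬(¬d ↔ a) → (((¬a ∨ d) ↔ (c → a)) → c)) → (c ∧ (b ∨ (c ↔ d)))): α-rule — add T (¬(¬d ↔ a) → (((¬a ∨ d) ↔ (c → a)) → c)), F (c ∧ (b ∨ (c ↔ d))).
T (¬(¬d ↔ a) → (((¬a ∨ d) ↔ (c → a)) → c)): β-rule — branch into F ¬(¬d ↔ a)  //  T (((¬a ∨ d) ↔ (c → a)) → c).
  branch 1 (add F ¬(¬d ↔ a)):
    F (c ∧ (b ∨ (c ↔ d))): β-rule — branch into F c  //  F (b ∨ (c ↔ d)).
      branch 1.1 (add F c):
        F ¬(¬d ↔ a): β-rule — branch into T ¬d, T a  //  F ¬d, F a.
          branch 1.1.1 (add T ¬d, T a):
            ○ open, literals {a=1, c=0, d=0}.
          branch 1.1.2 (add F ¬d, F a):
            ○ open, literals {a=0, c=0, d=1}.
      branch 1.2 (add F (b ∨ (c ↔ d))):
        F (b ∨ (c ↔ d)): α-rule — add F b, F (c ↔ d).
        F ¬(¬d ↔ a): β-rule — branch into T ¬d, T a  //  F ¬d, F a.
          branch 1.2.1 (add T ¬d, T a):
            F (c ↔ d): β-rule — branch into T c, F d  //  F c, T d.
              branch 1.2.1.1 (add T c, F d):
                ○ open, literals {a=1, b=0, c=1, d=0}.
              branch 1.2.1.2 (add F c, T d):
                × closes — contains both d and ¬d.
          branch 1.2.2 (add F ¬d, F a):
            F (c ↔ d): β-rule — branch into T c, F d  //  F c, T d.
              branch 1.2.2.1 (add T c, F d):
                × closes — contains both d and ¬d.
              branch 1.2.2.2 (add F c, T d):
                ○ open, literals {a=0, b=0, c=0, d=1}.
  branch 2 (add T (((¬a ∨ d) ↔ (c → a)) → c)):
    F (c ∧ (b ∨ (c ↔ d))): β-rule — branch into F c  //  F (b ∨ (c ↔ d)).
      branch 2.1 (add F c):
        T (((¬a ∨ d) ↔ (c → a)) → c): β-rule — branch into F ((¬a ∨ d) ↔ (c → a))  //  T c.
          branch 2.1.1 (add F ((¬a ∨ d) ↔ (c → a))):
            F ((¬a ∨ d) ↔ (c → a)): β-rule — branch into T (¬a ∨ d), F (c → a)  //  F (¬a ∨ d), T (c → a).
              branch 2.1.1.1 (add T (¬a ∨ d), F (c → a)):
                F (c → a): α-rule — add T c, F a.
                × closes — contains both c and ¬c.
              branch 2.1.1.2 (add F (¬a ∨ d), T (c → a)):
                F (¬a ∨ d): α-rule — add F ¬a, F d.
                T (c → a): β-rule — branch into F c  //  T a.
                  branch 2.1.1.2.1 (add F c):
                    ○ open, literals {a=1, c=0, d=0}.
                  branch 2.1.1.2.2 (add T a):
                    ○ open, literals {a=1, c=0, d=0}.
          branch 2.1.2 (add T c):
            × closes — contains both c and ¬c.
      branch 2.2 (add F (b ∨ (c ↔ d))):
        F (b ∨ (c ↔ d)): α-rule — add F b, F (c ↔ d).
        T (((¬a ∨ d) ↔ (c → a)) → c): β-rule — branch into F ((¬a ∨ d) ↔ (c → a))  //  T c.
          branch 2.2.1 (add F ((¬a ∨ d) ↔ (c → a))):
            F (c ↔ d): β-rule — branch into T c, F d  //  F c, T d.
              branch 2.2.1.1 (add T c, F d):
                F ((¬a ∨ d) ↔ (c → a)): β-rule — branch into T (¬a ∨ d), F (c → a)  //  F (¬a ∨ d), T (c → a).
                  branch 2.2.1.1.1 (add T (¬a ∨ d), F (c → a)):
                    F (c → a): α-rule — add T c, F a.
                    T (¬a ∨ d): β-rule — branch into T ¬a  //  T d.
                      branch 2.2.1.1.1.1 (add T ¬a):
                        ○ open, literals {a=0, b=0, c=1, d=0}.
                      branch 2.2.1.1.1.2 (add T d):
                        × closes — contains both d and ¬d.
                  branch 2.2.1.1.2 (add F (¬a ∨ d), T (c → a)):
                    F (¬a ∨ d): α-rule — add F ¬a, F d.
                    T (c → a): β-rule — branch into F c  //  T a.
                      branch 2.2.1.1.2.1 (add F c):
                        × closes — contains both c and ¬c.
                      branch 2.2.1.1.2.2 (add T a):
                        ○ open, literals {a=1, b=0, c=1, d=0}.
              branch 2.2.1.2 (add F c, T d):
                F ((¬a ∨ d) ↔ (c → a)): β-rule — branch into T (¬a ∨ d), F (c → a)  //  F (¬a ∨ d), T (c → a).
                  branch 2.2.1.2.1 (add T (¬a ∨ d), F (c → a)):
                    F (c → a): α-rule — add T c, F a.
                    × closes — contains both c and ¬c.
                  branch 2.2.1.2.2 (add F (¬a ∨ d), T (c → a)):
                    F (¬a ∨ d): α-rule — add F ¬a, F d.
                    × closes — contains both d and ¬d.
          branch 2.2.2 (add T c):
            F (c ↔ d): β-rule — branch into T c, F d  //  F c, T d.
              branch 2.2.2.1 (add T c, F d):
                ○ open, literals {b=0, c=1, d=0}.
              branch 2.2.2.2 (add F c, T d):
                × closes — contains both c and ¬c.
9 branches closed, 9 open.
An open branch gives a countermodel: a=1, c=0, d=0 (unmentioned atoms arbitrary); under it the original formula is false.

Not valid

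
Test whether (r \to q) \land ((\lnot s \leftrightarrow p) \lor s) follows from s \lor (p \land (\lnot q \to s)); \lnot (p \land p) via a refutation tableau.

Initial set: {(s \lor (p \land (\lnot q \to s))); \lnot (p \land p); \lnot ((r \to q) \land ((\lnot s \leftrightarrow p) \lor s))}.
(s \lor (p \land (\lnot q \to s))): β-rule — branch into s  //  (p \land (\lnot q \to s)).
  branch 1 (add s):
    \lnot (p \land p): β-rule — branch into \lnot p  //  \lnot p.
      branch 1.1 (add \lnot p):
        \lnot ((r \to q) \land ((\lnot s \leftrightarrow p) \lor s)): β-rule — branch into \lnot (r \to q)  //  \lnot ((\lnot s \leftrightarrow p) \lor s).
          branch 1.1.1 (add \lnot (r \to q)):
            \lnot (r \to q): α-rule — add r, \lnot q.
            ○ open, literals {p=false, q=false, r=true, s=true}.
          branch 1.1.2 (add \lnot ((\lnot s \leftrightarrow p) \lor s)):
            \lnot ((\lnot s \leftrightarrow p) \lor s): α-rule — add \lnot (\lnot s \leftrightarrow p), \lnot s.
            × closes — contains both s and \lnot s.
      branch 1.2 (add \lnot p):
        \lnot ((r \to q) \land ((\lnot s \leftrightarrow p) \lor s)): β-rule — branch into \lnot (r \to q)  //  \lnot ((\lnot s \leftrightarrow p) \lor s).
          branch 1.2.1 (add \lnot (r \to q)):
            \lnot (r \to q): α-rule — add r, \lnot q.
            ○ open, literals {p=false, q=false, r=true, s=true}.
          branch 1.2.2 (add \lnot ((\lnot s \leftrightarrow p) \lor s)):
            \lnot ((\lnot s \leftrightarrow p) \lor s): α-rule — add \lnot (\lnot s \leftrightarrow p), \lnot s.
            × closes — contains both s and \lnot s.
  branch 2 (add (p \land (\lnot q \to s))):
    (p \land (\lnot q \to s)): α-rule — add p, (\lnot q \to s).
    \lnot (p \land p): β-rule — branch into \lnot p  //  \lnot p.
      branch 2.1 (add \lnot p):
        × closes — contains both p and \lnot p.
      branch 2.2 (add \lnot p):
        × closes — contains both p and \lnot p.
4 branches closed, 2 open.
An open branch gives a countermodel: p=false, q=false, r=true, s=true (unmentioned atoms arbitrary); the premises hold there but the conclusion fails.

No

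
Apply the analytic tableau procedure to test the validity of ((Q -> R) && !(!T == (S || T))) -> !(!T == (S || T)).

Valid

Assume the negation and expand:
Initial set: {!(((Q -> R) && !(!T == (S || T))) -> !(!T == (S || T)))}.
!(((Q -> R) && !(!T == (S || T))) -> !(!T == (S || T))): α-rule — add ((Q -> R) && !(!T == (S || T))), !!(!T == (S || T)).
((Q -> R) && !(!T == (S || T))): α-rule — add (Q -> R), !(!T == (S || T)).
!!(!T == (S || T)): β-rule — branch into !T, (S || T)  //  !!T, !(S || T).
  branch 1 (add !T, (S || T)):
    (Q -> R): β-rule — branch into !Q  //  R.
      branch 1.1 (add !Q):
        !(!T == (S || T)): β-rule — branch into !T, !(S || T)  //  !!T, (S || T).
          branch 1.1.1 (add !T, !(S || T)):
            !(S || T): α-rule — add !S, !T.
            (S || T): β-rule — branch into S  //  T.
              branch 1.1.1.1 (add S):
                × closes — contains both S and !S.
              branch 1.1.1.2 (add T):
                × closes — contains both T and !T.
          branch 1.1.2 (add !!T, (S || T)):
            × closes — contains both T and !T.
      branch 1.2 (add R):
        !(!T == (S || T)): β-rule — branch into !T, !(S || T)  //  !!T, (S || T).
          branch 1.2.1 (add !T, !(S || T)):
            !(S || T): α-rule — add !S, !T.
            (S || T): β-rule — branch into S  //  T.
              branch 1.2.1.1 (add S):
                × closes — contains both S and !S.
              branch 1.2.1.2 (add T):
                × closes — contains both T and !T.
          branch 1.2.2 (add !!T, (S || T)):
            × closes — contains both T and !T.
  branch 2 (add !!T, !(S || T)):
    !(S || T): α-rule — add !S, !T.
    × closes — contains both T and !T.
All 7 branches close.
Every branch closed, so the negation is unsatisfiable and the formula is valid.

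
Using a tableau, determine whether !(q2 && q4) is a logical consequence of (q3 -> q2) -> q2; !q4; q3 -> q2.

Yes

Initial set: {T ((q3 -> q2) -> q2); T !q4; T (q3 -> q2); F !(q2 && q4)}.
F !(q2 && q4): α-rule — add T q2, T q4.
× closes — contains both q4 and !q4.
All 1 branch closes.
Every branch closed, so the premises entail the conclusion.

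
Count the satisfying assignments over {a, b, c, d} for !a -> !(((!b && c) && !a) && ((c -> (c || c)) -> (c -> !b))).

Initial set: {T (!a -> !(((!b && c) && !a) && ((c -> (c || c)) -> (c -> !b))))}.
T (!a -> !(((!b && c) && !a) && ((c -> (c || c)) -> (c -> !b)))): β-rule — branch into F !a  //  T !(((!b && c) && !a) && ((c -> (c || c)) -> (c -> !b))).
  branch 1 (add F !a):
    ○ open, literals {a=1}.
  branch 2 (add T !(((!b && c) && !a) && ((c -> (c || c)) -> (c -> !b)))):
    T !(((!b && c) && !a) && ((c -> (c || c)) -> (c -> !b))): β-rule — branch into F ((!b && c) && !a)  //  F ((c -> (c || c)) -> (c -> !b)).
      branch 2.1 (add F ((!b && c) && !a)):
        F ((!b && c) && !a): β-rule — branch into F (!b && c)  //  F !a.
          branch 2.1.1 (add F (!b && c)):
            F (!b && c): β-rule — branch into F !b  //  F c.
              branch 2.1.1.1 (add F !b):
                ○ open, literals {b=1}.
              branch 2.1.1.2 (add F c):
                ○ open, literals {c=0}.
          branch 2.1.2 (add F !a):
            ○ open, literals {a=1}.
      branch 2.2 (add F ((c -> (c || c)) -> (c -> !b))):
        F ((c -> (c || c)) -> (c -> !b)): α-rule — add T (c -> (c || c)), F (c -> !b).
        F (c -> !b): α-rule — add T c, F !b.
        T (c -> (c || c)): β-rule — branch into F c  //  T (c || c).
          branch 2.2.1 (add F c):
            × closes — contains both c and !c.
          branch 2.2.2 (add T (c || c)):
            T (c || c): β-rule — branch into T c  //  T c.
              branch 2.2.2.1 (add T c):
                ○ open, literals {b=1, c=1}.
              branch 2.2.2.2 (add T c):
                ○ open, literals {b=1, c=1}.
1 branch closed, 6 open.
Each open branch fixes some atoms; the unmentioned ones are free. Counting distinct full assignments: branch {a=1} (b, c, d) contributes 8 new; branch {b=1} (a, c, d) contributes 4 new; branch {c=0} (a, b, d) contributes 2 new; branch {a=1} (b, c, d) contributes 0 new; branch {b=1, c=1} (a, d) contributes 0 new; branch {b=1, c=1} (a, d) contributes 0 new. Total: 14.

14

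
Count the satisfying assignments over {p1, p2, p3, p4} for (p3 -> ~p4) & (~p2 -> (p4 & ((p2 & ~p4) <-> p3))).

Initial set: {T ((p3 -> ~p4) & (~p2 -> (p4 & ((p2 & ~p4) <-> p3))))}.
T ((p3 -> ~p4) & (~p2 -> (p4 & ((p2 & ~p4) <-> p3)))): α-rule — add T (p3 -> ~p4), T (~p2 -> (p4 & ((p2 & ~p4) <-> p3))).
T (p3 -> ~p4): β-rule — branch into F p3  //  T ~p4.
  branch 1 (add F p3):
    T (~p2 -> (p4 & ((p2 & ~p4) <-> p3))): β-rule — branch into F ~p2  //  T (p4 & ((p2 & ~p4) <-> p3)).
      branch 1.1 (add F ~p2):
        ○ open, literals {p2=1, p3=0}.
      branch 1.2 (add T (p4 & ((p2 & ~p4) <-> p3))):
        T (p4 & ((p2 & ~p4) <-> p3)): α-rule — add T p4, T ((p2 & ~p4) <-> p3).
        T ((p2 & ~p4) <-> p3): β-rule — branch into T (p2 & ~p4), T p3  //  F (p2 & ~p4), F p3.
          branch 1.2.1 (add T (p2 & ~p4), T p3):
            × closes — contains both p3 and ~p3.
          branch 1.2.2 (add F (p2 & ~p4), F p3):
            F (p2 & ~p4): β-rule — branch into F p2  //  F ~p4.
              branch 1.2.2.1 (add F p2):
                ○ open, literals {p2=0, p3=0, p4=1}.
              branch 1.2.2.2 (add F ~p4):
                ○ open, literals {p3=0, p4=1}.
  branch 2 (add T ~p4):
    T (~p2 -> (p4 & ((p2 & ~p4) <-> p3))): β-rule — branch into F ~p2  //  T (p4 & ((p2 & ~p4) <-> p3)).
      branch 2.1 (add F ~p2):
        ○ open, literals {p2=1, p4=0}.
      branch 2.2 (add T (p4 & ((p2 & ~p4) <-> p3))):
        T (p4 & ((p2 & ~p4) <-> p3)): α-rule — add T p4, T ((p2 & ~p4) <-> p3).
        × closes — contains both p4 and ~p4.
2 branches closed, 4 open.
Each open branch fixes some atoms; the unmentioned ones are free. Counting distinct full assignments: branch {p2=1, p3=0} (p1, p4) contributes 4 new; branch {p2=0, p3=0, p4=1} (p1) contributes 2 new; branch {p3=0, p4=1} (p1, p2) contributes 0 new; branch {p2=1, p4=0} (p1, p3) contributes 2 new. Total: 8.

8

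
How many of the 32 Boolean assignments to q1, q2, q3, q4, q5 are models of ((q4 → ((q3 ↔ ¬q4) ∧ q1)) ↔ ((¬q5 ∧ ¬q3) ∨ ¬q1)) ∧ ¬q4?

Initial set: {(((q4 → ((q3 ↔ ¬q4) ∧ q1)) ↔ ((¬q5 ∧ ¬q3) ∨ ¬q1)) ∧ ¬q4)}.
(((q4 → ((q3 ↔ ¬q4) ∧ q1)) ↔ ((¬q5 ∧ ¬q3) ∨ ¬q1)) ∧ ¬q4): α-rule — add ((q4 → ((q3 ↔ ¬q4) ∧ q1)) ↔ ((¬q5 ∧ ¬q3) ∨ ¬q1)), ¬q4.
((q4 → ((q3 ↔ ¬q4) ∧ q1)) ↔ ((¬q5 ∧ ¬q3) ∨ ¬q1)): β-rule — branch into (q4 → ((q3 ↔ ¬q4) ∧ q1)), ((¬q5 ∧ ¬q3) ∨ ¬q1)  //  ¬(q4 → ((q3 ↔ ¬q4) ∧ q1)), ¬((¬q5 ∧ ¬q3) ∨ ¬q1).
  branch 1 (add (q4 → ((q3 ↔ ¬q4) ∧ q1)), ((¬q5 ∧ ¬q3) ∨ ¬q1)):
    (q4 → ((q3 ↔ ¬q4) ∧ q1)): β-rule — branch into ¬q4  //  ((q3 ↔ ¬q4) ∧ q1).
      branch 1.1 (add ¬q4):
        ((¬q5 ∧ ¬q3) ∨ ¬q1): β-rule — branch into (¬q5 ∧ ¬q3)  //  ¬q1.
          branch 1.1.1 (add (¬q5 ∧ ¬q3)):
            (¬q5 ∧ ¬q3): α-rule — add ¬q5, ¬q3.
            ○ open, literals {q3=false, q4=false, q5=false}.
          branch 1.1.2 (add ¬q1):
            ○ open, literals {q1=false, q4=false}.
      branch 1.2 (add ((q3 ↔ ¬q4) ∧ q1)):
        ((q3 ↔ ¬q4) ∧ q1): α-rule — add (q3 ↔ ¬q4), q1.
        ((¬q5 ∧ ¬q3) ∨ ¬q1): β-rule — branch into (¬q5 ∧ ¬q3)  //  ¬q1.
          branch 1.2.1 (add (¬q5 ∧ ¬q3)):
            (¬q5 ∧ ¬q3): α-rule — add ¬q5, ¬q3.
            (q3 ↔ ¬q4): β-rule — branch into q3, ¬q4  //  ¬q3, ¬¬q4.
              branch 1.2.1.1 (add q3, ¬q4):
                × closes — contains both q3 and ¬q3.
              branch 1.2.1.2 (add ¬q3, ¬¬q4):
                × closes — contains both q4 and ¬q4.
          branch 1.2.2 (add ¬q1):
            × closes — contains both q1 and ¬q1.
  branch 2 (add ¬(q4 → ((q3 ↔ ¬q4) ∧ q1)), ¬((¬q5 ∧ ¬q3) ∨ ¬q1)):
    ¬(q4 → ((q3 ↔ ¬q4) ∧ q1)): α-rule — add q4, ¬((q3 ↔ ¬q4) ∧ q1).
    × closes — contains both q4 and ¬q4.
4 branches closed, 2 open.
Each open branch fixes some atoms; the unmentioned ones are free. Counting distinct full assignments: branch {q3=false, q4=false, q5=false} (q1, q2) contributes 4 new; branch {q1=false, q4=false} (q2, q3, q5) contributes 6 new. Total: 10.

10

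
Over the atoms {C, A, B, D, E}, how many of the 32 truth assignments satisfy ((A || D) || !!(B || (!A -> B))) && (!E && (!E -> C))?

Initial set: {(((A || D) || !!(B || (!A -> B))) && (!E && (!E -> C)))}.
(((A || D) || !!(B || (!A -> B))) && (!E && (!E -> C))): α-rule — add ((A || D) || !!(B || (!A -> B))), (!E && (!E -> C)).
(!E && (!E -> C)): α-rule — add !E, (!E -> C).
((A || D) || !!(B || (!A -> B))): β-rule — branch into (A || D)  //  !!(B || (!A -> B)).
  branch 1 (add (A || D)):
    (!E -> C): β-rule — branch into !!E  //  C.
      branch 1.1 (add !!E):
        × closes — contains both E and !E.
      branch 1.2 (add C):
        (A || D): β-rule — branch into A  //  D.
          branch 1.2.1 (add A):
            ○ open, literals {A=true, C=true, E=false}.
          branch 1.2.2 (add D):
            ○ open, literals {C=true, D=true, E=false}.
  branch 2 (add !!(B || (!A -> B))):
    !!(B || (!A -> B)): drop double negation, giving (B || (!A -> B)).
    (!E -> C): β-rule — branch into !!E  //  C.
      branch 2.1 (add !!E):
        × closes — contains both E and !E.
      branch 2.2 (add C):
        (B || (!A -> B)): β-rule — branch into B  //  (!A -> B).
          branch 2.2.1 (add B):
            ○ open, literals {B=true, C=true, E=false}.
          branch 2.2.2 (add (!A -> B)):
            (!A -> B): β-rule — branch into !!A  //  B.
              branch 2.2.2.1 (add !!A):
                ○ open, literals {A=true, C=true, E=false}.
              branch 2.2.2.2 (add B):
                ○ open, literals {B=true, C=true, E=false}.
2 branches closed, 5 open.
Each open branch fixes some atoms; the unmentioned ones are free. Counting distinct full assignments: branch {A=true, C=true, E=false} (B, D) contributes 4 new; branch {C=true, D=true, E=false} (A, B) contributes 2 new; branch {B=true, C=true, E=false} (A, D) contributes 1 new; branch {A=true, C=true, E=false} (B, D) contributes 0 new; branch {B=true, C=true, E=false} (A, D) contributes 0 new. Total: 7.

7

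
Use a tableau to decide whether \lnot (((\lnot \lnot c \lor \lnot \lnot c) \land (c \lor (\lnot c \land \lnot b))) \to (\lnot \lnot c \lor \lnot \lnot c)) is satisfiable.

Unsatisfiable

Initial set: {T \lnot (((\lnot \lnot c \lor \lnot \lnot c) \land (c \lor (\lnot c \land \lnot b))) \to (\lnot \lnot c \lor \lnot \lnot c))}.
T \lnot (((\lnot \lnot c \lor \lnot \lnot c) \land (c \lor (\lnot c \land \lnot b))) \to (\lnot \lnot c \lor \lnot \lnot c)): α-rule — add T ((\lnot \lnot c \lor \lnot \lnot c) \land (c \lor (\lnot c \land \lnot b))), F (\lnot \lnot c \lor \lnot \lnot c).
T ((\lnot \lnot c \lor \lnot \lnot c) \land (c \lor (\lnot c \land \lnot b))): α-rule — add T (\lnot \lnot c \lor \lnot \lnot c), T (c \lor (\lnot c \land \lnot b)).
F (\lnot \lnot c \lor \lnot \lnot c): α-rule — add F \lnot \lnot c, F \lnot \lnot c.
F \lnot \lnot c: drop double negation, giving F c.
F \lnot \lnot c: drop double negation, giving F c.
T (\lnot \lnot c \lor \lnot \lnot c): β-rule — branch into T \lnot \lnot c  //  T \lnot \lnot c.
  branch 1 (add T \lnot \lnot c):
    T \lnot \lnot c: drop double negation, giving T c.
    × closes — contains both c and \lnot c.
  branch 2 (add T \lnot \lnot c):
    T \lnot \lnot c: drop double negation, giving T c.
    × closes — contains both c and \lnot c.
All 2 branches close.
Every branch closed; the formula is unsatisfiable.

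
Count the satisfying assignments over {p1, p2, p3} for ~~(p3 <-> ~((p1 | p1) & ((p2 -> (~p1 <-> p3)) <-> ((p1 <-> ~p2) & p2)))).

Initial set: {~~(p3 <-> ~((p1 | p1) & ((p2 -> (~p1 <-> p3)) <-> ((p1 <-> ~p2) & p2))))}.
~~(p3 <-> ~((p1 | p1) & ((p2 -> (~p1 <-> p3)) <-> ((p1 <-> ~p2) & p2)))): drop double negation, giving (p3 <-> ~((p1 | p1) & ((p2 -> (~p1 <-> p3)) <-> ((p1 <-> ~p2) & p2)))).
(p3 <-> ~((p1 | p1) & ((p2 -> (~p1 <-> p3)) <-> ((p1 <-> ~p2) & p2)))): β-rule — branch into p3, ~((p1 | p1) & ((p2 -> (~p1 <-> p3)) <-> ((p1 <-> ~p2) & p2)))  //  ~p3, ~~((p1 | p1) & ((p2 -> (~p1 <-> p3)) <-> ((p1 <-> ~p2) & p2))).
  branch 1 (add p3, ~((p1 | p1) & ((p2 -> (~p1 <-> p3)) <-> ((p1 <-> ~p2) & p2)))):
    ~((p1 | p1) & ((p2 -> (~p1 <-> p3)) <-> ((p1 <-> ~p2) & p2))): β-rule — branch into ~(p1 | p1)  //  ~((p2 -> (~p1 <-> p3)) <-> ((p1 <-> ~p2) & p2)).
      branch 1.1 (add ~(p1 | p1)):
        ~(p1 | p1): α-rule — add ~p1, ~p1.
        ○ open, literals {p1=0, p3=1}.
      branch 1.2 (add ~((p2 -> (~p1 <-> p3)) <-> ((p1 <-> ~p2) & p2))):
        ~((p2 -> (~p1 <-> p3)) <-> ((p1 <-> ~p2) & p2)): β-rule — branch into (p2 -> (~p1 <-> p3)), ~((p1 <-> ~p2) & p2)  //  ~(p2 -> (~p1 <-> p3)), ((p1 <-> ~p2) & p2).
          branch 1.2.1 (add (p2 -> (~p1 <-> p3)), ~((p1 <-> ~p2) & p2)):
            (p2 -> (~p1 <-> p3)): β-rule — branch into ~p2  //  (~p1 <-> p3).
              branch 1.2.1.1 (add ~p2):
                ~((p1 <-> ~p2) & p2): β-rule — branch into ~(p1 <-> ~p2)  //  ~p2.
                  branch 1.2.1.1.1 (add ~(p1 <-> ~p2)):
                    ~(p1 <-> ~p2): β-rule — branch into p1, ~~p2  //  ~p1, ~p2.
                      branch 1.2.1.1.1.1 (add p1, ~~p2):
                        × closes — contains both p2 and ~p2.
                      branch 1.2.1.1.1.2 (add ~p1, ~p2):
                        ○ open, literals {p1=0, p2=0, p3=1}.
                  branch 1.2.1.1.2 (add ~p2):
                    ○ open, literals {p2=0, p3=1}.
              branch 1.2.1.2 (add (~p1 <-> p3)):
                ~((p1 <-> ~p2) & p2): β-rule — branch into ~(p1 <-> ~p2)  //  ~p2.
                  branch 1.2.1.2.1 (add ~(p1 <-> ~p2)):
                    (~p1 <-> p3): β-rule — branch into ~p1, p3  //  ~~p1, ~p3.
                      branch 1.2.1.2.1.1 (add ~p1, p3):
                        ~(p1 <-> ~p2): β-rule — branch into p1, ~~p2  //  ~p1, ~p2.
                          branch 1.2.1.2.1.1.1 (add p1, ~~p2):
                            × closes — contains both p1 and ~p1.
                          branch 1.2.1.2.1.1.2 (add ~p1, ~p2):
                            ○ open, literals {p1=0, p2=0, p3=1}.
                      branch 1.2.1.2.1.2 (add ~~p1, ~p3):
                        × closes — contains both p3 and ~p3.
                  branch 1.2.1.2.2 (add ~p2):
                    (~p1 <-> p3): β-rule — branch into ~p1, p3  //  ~~p1, ~p3.
                      branch 1.2.1.2.2.1 (add ~p1, p3):
                        ○ open, literals {p1=0, p2=0, p3=1}.
                      branch 1.2.1.2.2.2 (add ~~p1, ~p3):
                        × closes — contains both p3 and ~p3.
          branch 1.2.2 (add ~(p2 -> (~p1 <-> p3)), ((p1 <-> ~p2) & p2)):
            ~(p2 -> (~p1 <-> p3)): α-rule — add p2, ~(~p1 <-> p3).
            ((p1 <-> ~p2) & p2): α-rule — add (p1 <-> ~p2), p2.
            ~(~p1 <-> p3): β-rule — branch into ~p1, ~p3  //  ~~p1, p3.
              branch 1.2.2.1 (add ~p1, ~p3):
                × closes — contains both p3 and ~p3.
              branch 1.2.2.2 (add ~~p1, p3):
                (p1 <-> ~p2): β-rule — branch into p1, ~p2  //  ~p1, ~~p2.
                  branch 1.2.2.2.1 (add p1, ~p2):
                    × closes — contains both p2 and ~p2.
                  branch 1.2.2.2.2 (add ~p1, ~~p2):
                    × closes — contains both p1 and ~p1.
  branch 2 (add ~p3, ~~((p1 | p1) & ((p2 -> (~p1 <-> p3)) <-> ((p1 <-> ~p2) & p2)))):
    ~~((p1 | p1) & ((p2 -> (~p1 <-> p3)) <-> ((p1 <-> ~p2) & p2))): α-rule — add (p1 | p1), ((p2 -> (~p1 <-> p3)) <-> ((p1 <-> ~p2) & p2)).
    (p1 | p1): β-rule — branch into p1  //  p1.
      branch 2.1 (add p1):
        ((p2 -> (~p1 <-> p3)) <-> ((p1 <-> ~p2) & p2)): β-rule — branch into (p2 -> (~p1 <-> p3)), ((p1 <-> ~p2) & p2)  //  ~(p2 -> (~p1 <-> p3)), ~((p1 <-> ~p2) & p2).
          branch 2.1.1 (add (p2 -> (~p1 <-> p3)), ((p1 <-> ~p2) & p2)):
            ((p1 <-> ~p2) & p2): α-rule — add (p1 <-> ~p2), p2.
            (p2 -> (~p1 <-> p3)): β-rule — branch into ~p2  //  (~p1 <-> p3).
              branch 2.1.1.1 (add ~p2):
                × closes — contains both p2 and ~p2.
              branch 2.1.1.2 (add (~p1 <-> p3)):
                (p1 <-> ~p2): β-rule — branch into p1, ~p2  //  ~p1, ~~p2.
                  branch 2.1.1.2.1 (add p1, ~p2):
                    × closes — contains both p2 and ~p2.
                  branch 2.1.1.2.2 (add ~p1, ~~p2):
                    × closes — contains both p1 and ~p1.
          branch 2.1.2 (add ~(p2 -> (~p1 <-> p3)), ~((p1 <-> ~p2) & p2)):
            ~(p2 -> (~p1 <-> p3)): α-rule — add p2, ~(~p1 <-> p3).
            ~((p1 <-> ~p2) & p2): β-rule — branch into ~(p1 <-> ~p2)  //  ~p2.
              branch 2.1.2.1 (add ~(p1 <-> ~p2)):
                ~(~p1 <-> p3): β-rule — branch into ~p1, ~p3  //  ~~p1, p3.
                  branch 2.1.2.1.1 (add ~p1, ~p3):
                    × closes — contains both p1 and ~p1.
                  branch 2.1.2.1.2 (add ~~p1, p3):
                    × closes — contains both p3 and ~p3.
              branch 2.1.2.2 (add ~p2):
                × closes — contains both p2 and ~p2.
      branch 2.2 (add p1):
        ((p2 -> (~p1 <-> p3)) <-> ((p1 <-> ~p2) & p2)): β-rule — branch into (p2 -> (~p1 <-> p3)), ((p1 <-> ~p2) & p2)  //  ~(p2 -> (~p1 <-> p3)), ~((p1 <-> ~p2) & p2).
          branch 2.2.1 (add (p2 -> (~p1 <-> p3)), ((p1 <-> ~p2) & p2)):
            ((p1 <-> ~p2) & p2): α-rule — add (p1 <-> ~p2), p2.
            (p2 -> (~p1 <-> p3)): β-rule — branch into ~p2  //  (~p1 <-> p3).
              branch 2.2.1.1 (add ~p2):
                × closes — contains both p2 and ~p2.
              branch 2.2.1.2 (add (~p1 <-> p3)):
                (p1 <-> ~p2): β-rule — branch into p1, ~p2  //  ~p1, ~~p2.
                  branch 2.2.1.2.1 (add p1, ~p2):
                    × closes — contains both p2 and ~p2.
                  branch 2.2.1.2.2 (add ~p1, ~~p2):
                    × closes — contains both p1 and ~p1.
          branch 2.2.2 (add ~(p2 -> (~p1 <-> p3)), ~((p1 <-> ~p2) & p2)):
            ~(p2 -> (~p1 <-> p3)): α-rule — add p2, ~(~p1 <-> p3).
            ~((p1 <-> ~p2) & p2): β-rule — branch into ~(p1 <-> ~p2)  //  ~p2.
              branch 2.2.2.1 (add ~(p1 <-> ~p2)):
                ~(~p1 <-> p3): β-rule — branch into ~p1, ~p3  //  ~~p1, p3.
                  branch 2.2.2.1.1 (add ~p1, ~p3):
                    × closes — contains both p1 and ~p1.
                  branch 2.2.2.1.2 (add ~~p1, p3):
                    × closes — contains both p3 and ~p3.
              branch 2.2.2.2 (add ~p2):
                × closes — contains both p2 and ~p2.
19 branches closed, 5 open.
Each open branch fixes some atoms; the unmentioned ones are free. Counting distinct full assignments: branch {p1=0, p3=1} (p2) contributes 2 new; branch {p1=0, p2=0, p3=1} (none free) contributes 0 new; branch {p2=0, p3=1} (p1) contributes 1 new; branch {p1=0, p2=0, p3=1} (none free) contributes 0 new; branch {p1=0, p2=0, p3=1} (none free) contributes 0 new. Total: 3.

3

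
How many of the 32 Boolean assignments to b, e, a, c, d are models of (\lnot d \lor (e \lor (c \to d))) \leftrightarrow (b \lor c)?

24

Initial set: {((\lnot d \lor (e \lor (c \to d))) \leftrightarrow (b \lor c))}.
((\lnot d \lor (e \lor (c \to d))) \leftrightarrow (b \lor c)): β-rule — branch into (\lnot d \lor (e \lor (c \to d))), (b \lor c)  //  \lnot (\lnot d \lor (e \lor (c \to d))), \lnot (b \lor c).
  branch 1 (add (\lnot d \lor (e \lor (c \to d))), (b \lor c)):
    (\lnot d \lor (e \lor (c \to d))): β-rule — branch into \lnot d  //  (e \lor (c \to d)).
      branch 1.1 (add \lnot d):
        (b \lor c): β-rule — branch into b  //  c.
          branch 1.1.1 (add b):
            ○ open, literals {b=1, d=0}.
          branch 1.1.2 (add c):
            ○ open, literals {c=1, d=0}.
      branch 1.2 (add (e \lor (c \to d))):
        (b \lor c): β-rule — branch into b  //  c.
          branch 1.2.1 (add b):
            (e \lor (c \to d)): β-rule — branch into e  //  (c \to d).
              branch 1.2.1.1 (add e):
                ○ open, literals {b=1, e=1}.
              branch 1.2.1.2 (add (c \to d)):
                (c \to d): β-rule — branch into \lnot c  //  d.
                  branch 1.2.1.2.1 (add \lnot c):
                    ○ open, literals {b=1, c=0}.
                  branch 1.2.1.2.2 (add d):
                    ○ open, literals {b=1, d=1}.
          branch 1.2.2 (add c):
            (e \lor (c \to d)): β-rule — branch into e  //  (c \to d).
              branch 1.2.2.1 (add e):
                ○ open, literals {c=1, e=1}.
              branch 1.2.2.2 (add (c \to d)):
                (c \to d): β-rule — branch into \lnot c  //  d.
                  branch 1.2.2.2.1 (add \lnot c):
                    × closes — contains both c and \lnot c.
                  branch 1.2.2.2.2 (add d):
                    ○ open, literals {c=1, d=1}.
  branch 2 (add \lnot (\lnot d \lor (e \lor (c \to d))), \lnot (b \lor c)):
    \lnot (\lnot d \lor (e \lor (c \to d))): α-rule — add \lnot \lnot d, \lnot (e \lor (c \to d)).
    \lnot (b \lor c): α-rule — add \lnot b, \lnot c.
    \lnot (e \lor (c \to d)): α-rule — add \lnot e, \lnot (c \to d).
    \lnot (c \to d): α-rule — add c, \lnot d.
    × closes — contains both c and \lnot c.
2 branches closed, 7 open.
Each open branch fixes some atoms; the unmentioned ones are free. Counting distinct full assignments: branch {b=1, d=0} (e, a, c) contributes 8 new; branch {c=1, d=0} (b, e, a) contributes 4 new; branch {b=1, e=1} (a, c, d) contributes 4 new; branch {b=1, c=0} (e, a, d) contributes 2 new; branch {b=1, d=1} (e, a, c) contributes 2 new; branch {c=1, e=1} (b, a, d) contributes 2 new; branch {c=1, d=1} (b, e, a) contributes 2 new. Total: 24.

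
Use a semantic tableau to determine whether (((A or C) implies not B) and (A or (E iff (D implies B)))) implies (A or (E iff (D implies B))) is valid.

Valid

Assume the negation and expand:
Initial set: {F ((((A or C) implies not B) and (A or (E iff (D implies B)))) implies (A or (E iff (D implies B))))}.
F ((((A or C) implies not B) and (A or (E iff (D implies B)))) implies (A or (E iff (D implies B)))): α-rule — add T (((A or C) implies not B) and (A or (E iff (D implies B)))), F (A or (E iff (D implies B))).
T (((A or C) implies not B) and (A or (E iff (D implies B)))): α-rule — add T ((A or C) implies not B), T (A or (E iff (D implies B))).
F (A or (E iff (D implies B))): α-rule — add F A, F (E iff (D implies B)).
T ((A or C) implies not B): β-rule — branch into F (A or C)  //  T not B.
  branch 1 (add F (A or C)):
    F (A or C): α-rule — add F A, F C.
    T (A or (E iff (D implies B))): β-rule — branch into T A  //  T (E iff (D implies B)).
      branch 1.1 (add T A):
        × closes — contains both A and not A.
      branch 1.2 (add T (E iff (D implies B))):
        F (E iff (D implies B)): β-rule — branch into T E, F (D implies B)  //  F E, T (D implies B).
          branch 1.2.1 (add T E, F (D implies B)):
            F (D implies B): α-rule — add T D, F B.
            T (E iff (D implies B)): β-rule — branch into T E, T (D implies B)  //  F E, F (D implies B).
              branch 1.2.1.1 (add T E, T (D implies B)):
                T (D implies B): β-rule — branch into F D  //  T B.
                  branch 1.2.1.1.1 (add F D):
                    × closes — contains both D and not D.
                  branch 1.2.1.1.2 (add T B):
                    × closes — contains both B and not B.
              branch 1.2.1.2 (add F E, F (D implies B)):
                × closes — contains both E and not E.
          branch 1.2.2 (add F E, T (D implies B)):
            T (E iff (D implies B)): β-rule — branch into T E, T (D implies B)  //  F E, F (D implies B).
              branch 1.2.2.1 (add T E, T (D implies B)):
                × closes — contains both E and not E.
              branch 1.2.2.2 (add F E, F (D implies B)):
                F (D implies B): α-rule — add T D, F B.
                T (D implies B): β-rule — branch into F D  //  T B.
                  branch 1.2.2.2.1 (add F D):
                    × closes — contains both D and not D.
                  branch 1.2.2.2.2 (add T B):
                    × closes — contains both B and not B.
  branch 2 (add T not B):
    T (A or (E iff (D implies B))): β-rule — branch into T A  //  T (E iff (D implies B)).
      branch 2.1 (add T A):
        × closes — contains both A and not A.
      branch 2.2 (add T (E iff (D implies B))):
        F (E iff (D implies B)): β-rule — branch into T E, F (D implies B)  //  F E, T (D implies B).
          branch 2.2.1 (add T E, F (D implies B)):
            F (D implies B): α-rule — add T D, F B.
            T (E iff (D implies B)): β-rule — branch into T E, T (D implies B)  //  F E, F (D implies B).
              branch 2.2.1.1 (add T E, T (D implies B)):
                T (D implies B): β-rule — branch into F D  //  T B.
                  branch 2.2.1.1.1 (add F D):
                    × closes — contains both D and not D.
                  branch 2.2.1.1.2 (add T B):
                    × closes — contains both B and not B.
              branch 2.2.1.2 (add F E, F (D implies B)):
                × closes — contains both E and not E.
          branch 2.2.2 (add F E, T (D implies B)):
            T (E iff (D implies B)): β-rule — branch into T E, T (D implies B)  //  F E, F (D implies B).
              branch 2.2.2.1 (add T E, T (D implies B)):
                × closes — contains both E and not E.
              branch 2.2.2.2 (add F E, F (D implies B)):
                F (D implies B): α-rule — add T D, F B.
                T (D implies B): β-rule — branch into F D  //  T B.
                  branch 2.2.2.2.1 (add F D):
                    × closes — contains both D and not D.
                  branch 2.2.2.2.2 (add T B):
                    × closes — contains both B and not B.
All 14 branches close.
Every branch closed, so the negation is unsatisfiable and the formula is valid.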